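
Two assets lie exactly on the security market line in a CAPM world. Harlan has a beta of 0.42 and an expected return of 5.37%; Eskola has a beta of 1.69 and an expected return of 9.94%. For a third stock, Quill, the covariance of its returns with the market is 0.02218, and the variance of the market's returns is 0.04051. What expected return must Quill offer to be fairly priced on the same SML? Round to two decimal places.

MRP = (9.94% − 5.37%) / (1.69 − 0.42) = 3.5984%
R_f = 5.37% − 0.42 × 3.5984% = 3.8587%
β_Quill = Cov / Var(R_m) = 0.02218 / 0.04051 = 0.5475
E(R_Quill) = R_f + β × MRP = 3.8587% + 0.5475 × 3.5984% = 5.83%

5.83%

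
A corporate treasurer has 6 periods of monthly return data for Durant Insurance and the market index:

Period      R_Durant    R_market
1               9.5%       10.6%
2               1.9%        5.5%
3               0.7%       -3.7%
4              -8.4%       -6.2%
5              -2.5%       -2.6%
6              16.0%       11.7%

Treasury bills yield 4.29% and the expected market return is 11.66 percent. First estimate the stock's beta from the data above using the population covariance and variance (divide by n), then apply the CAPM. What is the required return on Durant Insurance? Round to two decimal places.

Mean R_i = (9.5 + 1.9 + 0.7 − 8.4 − 2.5 + 16.0) / 6 = 2.8667%
Mean R_m = (10.6 + 5.5 − 3.7 − 6.2 − 2.6 + 11.7) / 6 = 2.5500%
Σ(R_i − R̄_i)(R_m − R̄_m) = 310.4800  ⇒  Cov = 310.4800 / 6 = 51.7467
Σ(R_m − R̄_m)² = 299.3750  ⇒  Var(R_m) = 299.3750 / 6 = 49.8958
β = Cov / Var(R_m) = 51.7467 / 49.8958 = 1.0371
MRP = 11.66% − 4.29% = 7.37%
E(R) = R_f + β × MRP = 4.29% + 1.0371 × 7.37% = 11.93%

11.93%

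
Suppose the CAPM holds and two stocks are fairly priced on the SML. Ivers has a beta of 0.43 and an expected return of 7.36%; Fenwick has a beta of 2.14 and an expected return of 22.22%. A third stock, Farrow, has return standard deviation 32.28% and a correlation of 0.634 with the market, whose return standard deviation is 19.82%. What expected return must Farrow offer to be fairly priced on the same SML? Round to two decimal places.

12.60%

MRP = (22.22% − 7.36%) / (2.14 − 0.43) = 8.6901%
R_f = 7.36% − 0.43 × 8.6901% = 3.6233%
β_Farrow = ρ·σ_i/σ_m = 0.634 × 32.28 / 19.82 = 1.0326
E(R_Farrow) = R_f + β × MRP = 3.6233% + 1.0326 × 8.6901% = 12.60%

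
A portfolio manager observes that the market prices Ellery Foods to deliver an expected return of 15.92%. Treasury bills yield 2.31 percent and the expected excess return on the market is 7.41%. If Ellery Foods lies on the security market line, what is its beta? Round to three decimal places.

β = (E(R) − R_f) / MRP = (15.92% − 2.31%) / 7.41% = 13.61% / 7.41% = 1.837

1.837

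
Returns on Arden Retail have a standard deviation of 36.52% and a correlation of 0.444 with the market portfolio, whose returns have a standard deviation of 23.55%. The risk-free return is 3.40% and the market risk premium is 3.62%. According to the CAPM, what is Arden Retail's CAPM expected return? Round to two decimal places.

β = ρ × σ_i / σ_m = 0.444 × 36.52% / 23.55% = 0.6885
E(R) = 3.40% + 0.6885 × 3.62% = 5.89%

5.89%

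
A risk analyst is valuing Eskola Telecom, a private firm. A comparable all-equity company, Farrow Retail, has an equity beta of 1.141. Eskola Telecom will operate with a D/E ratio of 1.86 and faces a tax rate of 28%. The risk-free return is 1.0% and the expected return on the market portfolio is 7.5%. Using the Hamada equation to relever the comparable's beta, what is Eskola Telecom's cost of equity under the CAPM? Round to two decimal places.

18.35%

β_L = β_U × [1 + (1 − t)(D/E)] = 1.141 × [1 + (1 − 0.28) × 1.86]
    = 1.141 × [1 + 0.72 × 1.86] = 1.141 × 2.3392 = 2.6690
MRP = 7.5% − 1.0% = 6.50%
E(R) = R_f + β_L × MRP = 1.0% + 2.6690 × 6.5% = 18.35%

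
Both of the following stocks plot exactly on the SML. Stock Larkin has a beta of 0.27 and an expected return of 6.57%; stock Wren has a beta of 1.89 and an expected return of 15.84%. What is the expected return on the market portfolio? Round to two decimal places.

Both satisfy E(R) = R_f + β·MRP, so the slope of the SML is
MRP = (15.84% − 6.57%) / (1.89 − 0.27) = 9.27% / 1.62 = 5.7222%
R_f = E(R_Larkin) − β_Larkin·MRP = 6.57% − 0.27 × 5.7222% = 5.0250%
E(R_m) = R_f + MRP = 5.0250% + 5.7222% = 10.75%

10.75%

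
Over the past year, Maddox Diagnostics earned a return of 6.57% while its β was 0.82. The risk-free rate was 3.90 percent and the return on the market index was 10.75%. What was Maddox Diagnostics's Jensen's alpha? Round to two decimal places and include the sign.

Market excess return = 10.75% − 3.90% = 6.85%
CAPM benchmark = R_f + β(R_m − R_f) = 3.90% + 0.82 × 6.85% = 9.5170%
α = actual − benchmark = 6.57% − 9.5170% = -2.95%

-2.95%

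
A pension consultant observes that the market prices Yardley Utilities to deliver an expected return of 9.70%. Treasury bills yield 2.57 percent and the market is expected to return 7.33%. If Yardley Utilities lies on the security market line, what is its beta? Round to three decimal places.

MRP = 7.33% − 2.57% = 4.76%
β = (E(R) − R_f) / MRP = (9.70% − 2.57%) / 4.76% = 7.13% / 4.76% = 1.498

1.498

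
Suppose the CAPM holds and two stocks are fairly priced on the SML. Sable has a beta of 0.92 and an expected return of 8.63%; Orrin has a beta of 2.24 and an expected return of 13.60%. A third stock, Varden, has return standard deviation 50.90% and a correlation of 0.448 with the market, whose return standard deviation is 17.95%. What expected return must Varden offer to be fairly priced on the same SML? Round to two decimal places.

9.95%

MRP = (13.60% − 8.63%) / (2.24 − 0.92) = 3.7652%
R_f = 8.63% − 0.92 × 3.7652% = 5.1660%
β_Varden = ρ·σ_i/σ_m = 0.448 × 50.90 / 17.95 = 1.2704
E(R_Varden) = R_f + β × MRP = 5.1660% + 1.2704 × 3.7652% = 9.95%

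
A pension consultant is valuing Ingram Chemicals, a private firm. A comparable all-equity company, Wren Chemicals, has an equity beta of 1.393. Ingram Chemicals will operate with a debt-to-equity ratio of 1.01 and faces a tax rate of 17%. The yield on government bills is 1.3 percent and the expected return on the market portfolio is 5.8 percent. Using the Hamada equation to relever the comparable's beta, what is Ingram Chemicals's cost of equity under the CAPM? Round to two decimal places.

12.82%

β_L = β_U × [1 + (1 − t)(D/E)] = 1.393 × [1 + (1 − 0.17) × 1.01]
    = 1.393 × [1 + 0.83 × 1.01] = 1.393 × 1.8383 = 2.5608
MRP = 5.8% − 1.3% = 4.50%
E(R) = R_f + β_L × MRP = 1.3% + 2.5608 × 4.5% = 12.82%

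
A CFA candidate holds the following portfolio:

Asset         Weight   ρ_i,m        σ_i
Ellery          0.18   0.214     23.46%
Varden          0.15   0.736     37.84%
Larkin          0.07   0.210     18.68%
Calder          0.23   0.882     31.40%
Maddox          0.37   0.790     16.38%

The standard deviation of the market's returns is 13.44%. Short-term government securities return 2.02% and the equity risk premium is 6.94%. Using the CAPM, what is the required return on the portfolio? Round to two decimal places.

10.55%

β_Ellery = 0.214 × 23.46% / 13.44% = 0.3735
β_Varden = 0.736 × 37.84% / 13.44% = 2.0722
β_Larkin = 0.210 × 18.68% / 13.44% = 0.2919
β_Calder = 0.882 × 31.40% / 13.44% = 2.0606
β_Maddox = 0.790 × 16.38% / 13.44% = 0.9628
β_P = Σ w_i β_i = 0.18×0.3735 + 0.15×2.0722 + 0.07×0.2919 + 0.23×2.0606 + 0.37×0.9628 = 1.2287
E(R_P) = R_f + β_P × MRP = 2.02% + 1.2287 × 6.94% = 10.55%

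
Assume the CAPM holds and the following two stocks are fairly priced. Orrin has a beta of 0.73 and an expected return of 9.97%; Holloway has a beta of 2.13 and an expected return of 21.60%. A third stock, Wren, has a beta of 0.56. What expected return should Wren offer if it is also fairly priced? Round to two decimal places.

8.56%

MRP (SML slope) = (21.60% − 9.97%) / (2.13 − 0.73) = 11.63% / 1.40 = 8.3071%
R_f (intercept) = 9.97% − 0.73 × 8.3071% = 3.9058%
E(R_Wren) = R_f + β × MRP = 3.9058% + 0.56 × 8.3071% = 8.56%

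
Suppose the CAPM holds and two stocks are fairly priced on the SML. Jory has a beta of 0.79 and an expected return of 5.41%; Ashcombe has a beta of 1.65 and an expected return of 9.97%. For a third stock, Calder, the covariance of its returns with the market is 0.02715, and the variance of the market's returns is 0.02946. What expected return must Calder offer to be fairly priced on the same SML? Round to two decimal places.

MRP = (9.97% − 5.41%) / (1.65 − 0.79) = 5.3023%
R_f = 5.41% − 0.79 × 5.3023% = 1.2212%
β_Calder = Cov / Var(R_m) = 0.02715 / 0.02946 = 0.9216
E(R_Calder) = R_f + β × MRP = 1.2212% + 0.9216 × 5.3023% = 6.11%

6.11%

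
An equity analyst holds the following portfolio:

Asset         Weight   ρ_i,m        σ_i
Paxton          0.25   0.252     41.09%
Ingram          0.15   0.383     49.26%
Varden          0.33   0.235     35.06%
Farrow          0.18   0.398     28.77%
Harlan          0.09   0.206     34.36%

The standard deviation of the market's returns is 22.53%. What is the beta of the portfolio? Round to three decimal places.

β_Paxton = 0.252 × 41.09% / 22.53% = 0.4596
β_Ingram = 0.383 × 49.26% / 22.53% = 0.8374
β_Varden = 0.235 × 35.06% / 22.53% = 0.3657
β_Farrow = 0.398 × 28.77% / 22.53% = 0.5082
β_Harlan = 0.206 × 34.36% / 22.53% = 0.3142
β_P = Σ w_i β_i = 0.25×0.4596 + 0.15×0.8374 + 0.33×0.3657 + 0.18×0.5082 + 0.09×0.3142 = 0.4809

0.481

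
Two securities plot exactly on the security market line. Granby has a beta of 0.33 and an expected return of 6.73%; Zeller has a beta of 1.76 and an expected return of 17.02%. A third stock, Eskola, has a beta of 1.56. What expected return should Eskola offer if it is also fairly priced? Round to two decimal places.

15.58%

MRP (SML slope) = (17.02% − 6.73%) / (1.76 − 0.33) = 10.29% / 1.43 = 7.1958%
R_f (intercept) = 6.73% − 0.33 × 7.1958% = 4.3554%
E(R_Eskola) = R_f + β × MRP = 4.3554% + 1.56 × 7.1958% = 15.58%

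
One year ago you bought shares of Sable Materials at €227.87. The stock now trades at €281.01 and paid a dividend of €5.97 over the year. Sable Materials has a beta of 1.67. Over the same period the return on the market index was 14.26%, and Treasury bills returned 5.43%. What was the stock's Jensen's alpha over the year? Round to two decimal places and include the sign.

+5.76%

Realised HPR = (P1 + D1 − P0) / P0 = (281.01 + 5.97 − 227.87) / 227.87 = 59.11 / 227.87 = 25.9402%
MRP = 14.26% − 5.43% = 8.83%
CAPM required = R_f + β·MRP = 5.43% + 1.67 × 8.83% = 20.1761%
α = realised − required = 25.9402% − 20.1761% = +5.76%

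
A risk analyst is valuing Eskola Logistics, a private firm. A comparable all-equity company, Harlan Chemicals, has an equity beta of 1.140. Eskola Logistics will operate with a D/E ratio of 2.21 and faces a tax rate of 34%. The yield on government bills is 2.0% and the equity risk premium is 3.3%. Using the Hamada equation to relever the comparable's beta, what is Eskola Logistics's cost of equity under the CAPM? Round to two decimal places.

11.25%

β_L = β_U × [1 + (1 − t)(D/E)] = 1.140 × [1 + (1 − 0.34) × 2.21]
    = 1.140 × [1 + 0.66 × 2.21] = 1.140 × 2.4586 = 2.8028
E(R) = R_f + β_L × MRP = 2.0% + 2.8028 × 3.3% = 11.25%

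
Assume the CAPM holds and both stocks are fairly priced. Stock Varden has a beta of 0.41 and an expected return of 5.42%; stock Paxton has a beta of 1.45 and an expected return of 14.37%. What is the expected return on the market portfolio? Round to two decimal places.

10.50%

Both satisfy E(R) = R_f + β·MRP, so the slope of the SML is
MRP = (14.37% − 5.42%) / (1.45 − 0.41) = 8.95% / 1.04 = 8.6058%
R_f = E(R_Varden) − β_Varden·MRP = 5.42% − 0.41 × 8.6058% = 1.8916%
E(R_m) = R_f + MRP = 1.8916% + 8.6058% = 10.50%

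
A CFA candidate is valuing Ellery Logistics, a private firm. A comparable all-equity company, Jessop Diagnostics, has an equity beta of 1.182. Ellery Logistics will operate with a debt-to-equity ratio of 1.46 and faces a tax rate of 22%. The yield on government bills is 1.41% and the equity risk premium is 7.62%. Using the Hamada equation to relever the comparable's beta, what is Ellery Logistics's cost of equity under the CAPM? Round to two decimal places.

β_L = β_U × [1 + (1 − t)(D/E)] = 1.182 × [1 + (1 − 0.22) × 1.46]
    = 1.182 × [1 + 0.78 × 1.46] = 1.182 × 2.1388 = 2.5281
E(R) = R_f + β_L × MRP = 1.41% + 2.5281 × 7.62% = 20.67%

20.67%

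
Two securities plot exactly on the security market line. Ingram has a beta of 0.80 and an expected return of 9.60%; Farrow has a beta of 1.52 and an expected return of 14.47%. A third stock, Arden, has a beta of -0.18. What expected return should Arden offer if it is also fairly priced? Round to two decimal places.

MRP (SML slope) = (14.47% − 9.60%) / (1.52 − 0.80) = 4.87% / 0.72 = 6.7639%
R_f (intercept) = 9.60% − 0.80 × 6.7639% = 4.1889%
E(R_Arden) = R_f + β × MRP = 4.1889% + -0.18 × 6.7639% = 2.97%

2.97%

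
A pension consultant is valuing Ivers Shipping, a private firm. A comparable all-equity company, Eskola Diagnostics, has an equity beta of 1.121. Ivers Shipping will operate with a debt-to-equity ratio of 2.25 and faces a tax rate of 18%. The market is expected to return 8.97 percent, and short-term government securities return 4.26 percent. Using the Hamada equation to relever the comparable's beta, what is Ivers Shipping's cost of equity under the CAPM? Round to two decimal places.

β_L = β_U × [1 + (1 − t)(D/E)] = 1.121 × [1 + (1 − 0.18) × 2.25]
    = 1.121 × [1 + 0.82 × 2.25] = 1.121 × 2.8450 = 3.1892
MRP = 8.97% − 4.26% = 4.71%
E(R) = R_f + β_L × MRP = 4.26% + 3.1892 × 4.71% = 19.28%

19.28%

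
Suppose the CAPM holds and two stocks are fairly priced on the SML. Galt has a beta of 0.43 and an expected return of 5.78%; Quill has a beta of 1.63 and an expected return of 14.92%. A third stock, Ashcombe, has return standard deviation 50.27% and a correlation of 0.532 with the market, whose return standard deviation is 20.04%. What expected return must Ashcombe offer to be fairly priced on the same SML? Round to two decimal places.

12.67%

MRP = (14.92% − 5.78%) / (1.63 − 0.43) = 7.6167%
R_f = 5.78% − 0.43 × 7.6167% = 2.5048%
β_Ashcombe = ρ·σ_i/σ_m = 0.532 × 50.27 / 20.04 = 1.3345
E(R_Ashcombe) = R_f + β × MRP = 2.5048% + 1.3345 × 7.6167% = 12.67%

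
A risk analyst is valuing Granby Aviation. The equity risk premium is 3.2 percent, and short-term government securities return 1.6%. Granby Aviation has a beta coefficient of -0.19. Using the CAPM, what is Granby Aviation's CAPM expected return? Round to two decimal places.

E(R) = R_f + β × MRP = 1.6% + -0.19 × 3.2% = 0.99%

0.99%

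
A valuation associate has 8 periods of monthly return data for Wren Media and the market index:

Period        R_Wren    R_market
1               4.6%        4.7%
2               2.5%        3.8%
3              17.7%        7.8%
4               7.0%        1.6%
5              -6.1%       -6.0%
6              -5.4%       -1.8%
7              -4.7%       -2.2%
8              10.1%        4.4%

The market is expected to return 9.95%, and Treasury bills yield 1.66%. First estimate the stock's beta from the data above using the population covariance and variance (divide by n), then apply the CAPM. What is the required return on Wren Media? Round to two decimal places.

Mean R_i = (4.6 + 2.5 + 17.7 + 7.0 − 6.1 − 5.4 − 4.7 + 10.1) / 8 = 3.2125%
Mean R_m = (4.7 + 3.8 + 7.8 + 1.6 − 6.0 − 1.8 − 2.2 + 4.4) / 8 = 1.5375%
Σ(R_i − R̄_i)(R_m − R̄_m) = 241.9663  ⇒  Cov = 241.9663 / 8 = 30.2458
Σ(R_m − R̄_m)² = 144.4588  ⇒  Var(R_m) = 144.4588 / 8 = 18.0574
β = Cov / Var(R_m) = 30.2458 / 18.0574 = 1.6750
MRP = 9.95% − 1.66% = 8.29%
E(R) = R_f + β × MRP = 1.66% + 1.6750 × 8.29% = 15.55%

15.55%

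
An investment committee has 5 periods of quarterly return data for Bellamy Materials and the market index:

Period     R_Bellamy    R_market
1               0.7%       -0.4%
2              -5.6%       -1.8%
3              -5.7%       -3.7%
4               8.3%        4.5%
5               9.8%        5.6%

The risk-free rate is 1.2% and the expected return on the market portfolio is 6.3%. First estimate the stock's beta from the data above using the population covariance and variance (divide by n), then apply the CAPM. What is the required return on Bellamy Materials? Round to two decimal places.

10.34%

Mean R_i = (0.7 − 5.6 − 5.7 + 8.3 + 9.8) / 5 = 1.5000%
Mean R_m = (-0.4 − 1.8 − 3.7 + 4.5 + 5.6) / 5 = 0.8400%
Σ(R_i − R̄_i)(R_m − R̄_m) = 116.8200  ⇒  Cov = 116.8200 / 5 = 23.3640
Σ(R_m − R̄_m)² = 65.1720  ⇒  Var(R_m) = 65.1720 / 5 = 13.0344
β = Cov / Var(R_m) = 23.3640 / 13.0344 = 1.7925
MRP = 6.3% − 1.2% = 5.10%
E(R) = R_f + β × MRP = 1.2% + 1.7925 × 5.1% = 10.34%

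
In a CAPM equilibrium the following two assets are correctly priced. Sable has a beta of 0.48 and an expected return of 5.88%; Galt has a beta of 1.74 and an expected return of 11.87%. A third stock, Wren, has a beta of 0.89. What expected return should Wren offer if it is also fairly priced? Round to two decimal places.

7.83%

MRP (SML slope) = (11.87% − 5.88%) / (1.74 − 0.48) = 5.99% / 1.26 = 4.7540%
R_f (intercept) = 5.88% − 0.48 × 4.7540% = 3.5981%
E(R_Wren) = R_f + β × MRP = 3.5981% + 0.89 × 4.7540% = 7.83%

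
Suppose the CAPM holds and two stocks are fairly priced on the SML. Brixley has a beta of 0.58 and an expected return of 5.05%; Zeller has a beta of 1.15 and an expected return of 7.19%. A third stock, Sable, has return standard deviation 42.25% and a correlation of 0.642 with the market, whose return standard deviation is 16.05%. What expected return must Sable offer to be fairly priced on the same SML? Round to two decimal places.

9.22%

MRP = (7.19% − 5.05%) / (1.15 − 0.58) = 3.7544%
R_f = 5.05% − 0.58 × 3.7544% = 2.8724%
β_Sable = ρ·σ_i/σ_m = 0.642 × 42.25 / 16.05 = 1.6900
E(R_Sable) = R_f + β × MRP = 2.8724% + 1.6900 × 3.7544% = 9.22%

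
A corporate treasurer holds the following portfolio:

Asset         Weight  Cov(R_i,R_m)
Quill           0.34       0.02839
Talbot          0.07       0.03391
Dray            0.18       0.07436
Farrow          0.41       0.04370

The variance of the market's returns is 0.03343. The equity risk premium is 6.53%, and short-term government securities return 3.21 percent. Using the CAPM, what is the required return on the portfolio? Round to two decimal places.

β_Quill = 0.02839 / 0.03343 = 0.8492
β_Talbot = 0.03391 / 0.03343 = 1.0144
β_Dray = 0.07436 / 0.03343 = 2.2243
β_Farrow = 0.04370 / 0.03343 = 1.3072
β_P = Σ w_i β_i = 0.34×0.8492 + 0.07×1.0144 + 0.18×2.2243 + 0.41×1.3072 = 1.2961
E(R_P) = R_f + β_P × MRP = 3.21% + 1.2961 × 6.53% = 11.67%

11.67%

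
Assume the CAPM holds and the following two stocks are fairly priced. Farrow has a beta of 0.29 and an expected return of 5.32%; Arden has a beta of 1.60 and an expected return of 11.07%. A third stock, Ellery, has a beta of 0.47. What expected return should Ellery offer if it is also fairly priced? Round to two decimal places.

6.11%

MRP (SML slope) = (11.07% − 5.32%) / (1.60 − 0.29) = 5.75% / 1.31 = 4.3893%
R_f (intercept) = 5.32% − 0.29 × 4.3893% = 4.0471%
E(R_Ellery) = R_f + β × MRP = 4.0471% + 0.47 × 4.3893% = 6.11%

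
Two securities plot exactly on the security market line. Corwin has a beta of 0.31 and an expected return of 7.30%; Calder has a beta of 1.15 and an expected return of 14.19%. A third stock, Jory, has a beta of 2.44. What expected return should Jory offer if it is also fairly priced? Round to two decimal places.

MRP (SML slope) = (14.19% − 7.30%) / (1.15 − 0.31) = 6.89% / 0.84 = 8.2024%
R_f (intercept) = 7.30% − 0.31 × 8.2024% = 4.7573%
E(R_Jory) = R_f + β × MRP = 4.7573% + 2.44 × 8.2024% = 24.77%

24.77%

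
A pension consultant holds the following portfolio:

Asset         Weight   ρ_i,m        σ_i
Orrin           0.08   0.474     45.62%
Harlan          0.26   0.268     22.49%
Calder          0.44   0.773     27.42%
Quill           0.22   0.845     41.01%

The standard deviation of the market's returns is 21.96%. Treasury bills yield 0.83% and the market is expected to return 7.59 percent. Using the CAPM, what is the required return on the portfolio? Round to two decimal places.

β_Orrin = 0.474 × 45.62% / 21.96% = 0.9847
β_Harlan = 0.268 × 22.49% / 21.96% = 0.2745
β_Calder = 0.773 × 27.42% / 21.96% = 0.9652
β_Quill = 0.845 × 41.01% / 21.96% = 1.5780
β_P = Σ w_i β_i = 0.08×0.9847 + 0.26×0.2745 + 0.44×0.9652 + 0.22×1.5780 = 0.9220
MRP = 7.59% − 0.83% = 6.76%
E(R_P) = R_f + β_P × MRP = 0.83% + 0.9220 × 6.76% = 7.06%

7.06%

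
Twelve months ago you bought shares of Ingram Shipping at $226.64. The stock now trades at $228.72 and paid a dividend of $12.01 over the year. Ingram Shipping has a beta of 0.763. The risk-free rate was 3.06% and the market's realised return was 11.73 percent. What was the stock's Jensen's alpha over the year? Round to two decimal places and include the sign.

Realised HPR = (P1 + D1 − P0) / P0 = (228.72 + 12.01 − 226.64) / 226.64 = 14.09 / 226.64 = 6.2169%
MRP = 11.73% − 3.06% = 8.67%
CAPM required = R_f + β·MRP = 3.06% + 0.763 × 8.67% = 9.67521%
α = realised − required = 6.2169% − 9.67521% = -3.46%

-3.46%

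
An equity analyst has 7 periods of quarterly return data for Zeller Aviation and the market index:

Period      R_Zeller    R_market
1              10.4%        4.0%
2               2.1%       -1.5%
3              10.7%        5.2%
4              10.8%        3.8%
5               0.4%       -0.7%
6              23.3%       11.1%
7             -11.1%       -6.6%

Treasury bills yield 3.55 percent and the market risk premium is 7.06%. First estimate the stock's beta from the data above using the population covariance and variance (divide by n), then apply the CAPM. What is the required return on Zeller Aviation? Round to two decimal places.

16.86%

Mean R_i = (10.4 + 2.1 + 10.7 + 10.8 + 0.4 + 23.3 − 11.1) / 7 = 6.6571%
Mean R_m = (4.0 − 1.5 + 5.2 + 3.8 − 0.7 + 11.1 − 6.6) / 7 = 2.1857%
Σ(R_i − R̄_i)(R_m − R̄_m) = 364.8857  ⇒  Cov = 364.8857 / 7 = 52.1265
Σ(R_m − R̄_m)² = 193.5486  ⇒  Var(R_m) = 193.5486 / 7 = 27.6498
β = Cov / Var(R_m) = 52.1265 / 27.6498 = 1.8852
E(R) = R_f + β × MRP = 3.55% + 1.8852 × 7.06% = 16.86%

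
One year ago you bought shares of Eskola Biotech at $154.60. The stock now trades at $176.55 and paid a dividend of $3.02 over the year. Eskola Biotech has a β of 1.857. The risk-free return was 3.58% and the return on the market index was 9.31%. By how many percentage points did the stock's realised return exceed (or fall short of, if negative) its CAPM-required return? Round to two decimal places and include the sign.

Realised HPR = (P1 + D1 − P0) / P0 = (176.55 + 3.02 − 154.60) / 154.60 = 24.97 / 154.60 = 16.1514%
MRP = 9.31% − 3.58% = 5.73%
CAPM required = R_f + β·MRP = 3.58% + 1.857 × 5.73% = 14.22061%
α = realised − required = 16.1514% − 14.22061% = +1.93%

+1.93%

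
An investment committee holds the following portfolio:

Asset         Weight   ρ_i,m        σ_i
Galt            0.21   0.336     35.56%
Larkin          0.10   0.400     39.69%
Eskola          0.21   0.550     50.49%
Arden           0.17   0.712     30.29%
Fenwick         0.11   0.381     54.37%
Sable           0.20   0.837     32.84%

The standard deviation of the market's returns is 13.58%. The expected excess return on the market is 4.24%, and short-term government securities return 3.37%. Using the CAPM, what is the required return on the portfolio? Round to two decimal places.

10.04%

β_Galt = 0.336 × 35.56% / 13.58% = 0.8798
β_Larkin = 0.400 × 39.69% / 13.58% = 1.1691
β_Eskola = 0.550 × 50.49% / 13.58% = 2.0449
β_Arden = 0.712 × 30.29% / 13.58% = 1.5881
β_Fenwick = 0.381 × 54.37% / 13.58% = 1.5254
β_Sable = 0.837 × 32.84% / 13.58% = 2.0241
β_P = Σ w_i β_i = 0.21×0.8798 + 0.10×1.1691 + 0.21×2.0449 + 0.17×1.5881 + 0.11×1.5254 + 0.20×2.0241 = 1.5737
E(R_P) = R_f + β_P × MRP = 3.37% + 1.5737 × 4.24% = 10.04%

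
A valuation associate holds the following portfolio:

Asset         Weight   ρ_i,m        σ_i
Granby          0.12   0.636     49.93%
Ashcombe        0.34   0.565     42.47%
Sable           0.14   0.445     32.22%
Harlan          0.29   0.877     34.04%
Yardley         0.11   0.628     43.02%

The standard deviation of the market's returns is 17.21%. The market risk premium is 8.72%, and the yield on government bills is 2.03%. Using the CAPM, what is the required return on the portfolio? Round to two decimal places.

β_Granby = 0.636 × 49.93% / 17.21% = 1.8452
β_Ashcombe = 0.565 × 42.47% / 17.21% = 1.3943
β_Sable = 0.445 × 32.22% / 17.21% = 0.8331
β_Harlan = 0.877 × 34.04% / 17.21% = 1.7346
β_Yardley = 0.628 × 43.02% / 17.21% = 1.5698
β_P = Σ w_i β_i = 0.12×1.8452 + 0.34×1.3943 + 0.14×0.8331 + 0.29×1.7346 + 0.11×1.5698 = 1.4878
E(R_P) = R_f + β_P × MRP = 2.03% + 1.4878 × 8.72% = 15.00%

15.00%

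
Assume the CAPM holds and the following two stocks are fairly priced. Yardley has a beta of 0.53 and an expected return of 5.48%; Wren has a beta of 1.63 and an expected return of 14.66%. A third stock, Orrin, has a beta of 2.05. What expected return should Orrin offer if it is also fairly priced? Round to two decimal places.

MRP (SML slope) = (14.66% − 5.48%) / (1.63 − 0.53) = 9.18% / 1.10 = 8.3455%
R_f (intercept) = 5.48% − 0.53 × 8.3455% = 1.0569%
E(R_Orrin) = R_f + β × MRP = 1.0569% + 2.05 × 8.3455% = 18.17%

18.17%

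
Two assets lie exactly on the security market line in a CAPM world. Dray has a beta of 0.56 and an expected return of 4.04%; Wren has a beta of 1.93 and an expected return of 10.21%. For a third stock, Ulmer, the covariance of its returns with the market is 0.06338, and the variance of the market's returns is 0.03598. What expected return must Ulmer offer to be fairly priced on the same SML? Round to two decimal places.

MRP = (10.21% − 4.04%) / (1.93 − 0.56) = 4.5036%
R_f = 4.04% − 0.56 × 4.5036% = 1.5180%
β_Ulmer = Cov / Var(R_m) = 0.06338 / 0.03598 = 1.7615
E(R_Ulmer) = R_f + β × MRP = 1.5180% + 1.7615 × 4.5036% = 9.45%

9.45%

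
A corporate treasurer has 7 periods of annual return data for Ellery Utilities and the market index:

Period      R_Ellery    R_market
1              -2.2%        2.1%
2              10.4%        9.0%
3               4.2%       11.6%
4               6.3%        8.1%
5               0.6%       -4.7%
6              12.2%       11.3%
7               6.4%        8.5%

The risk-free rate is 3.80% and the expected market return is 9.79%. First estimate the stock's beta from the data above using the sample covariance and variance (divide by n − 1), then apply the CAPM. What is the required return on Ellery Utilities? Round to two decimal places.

Mean R_i = (-2.2 + 10.4 + 4.2 + 6.3 + 0.6 + 12.2 + 6.4) / 7 = 5.4143%
Mean R_m = (2.1 + 9.0 + 11.6 + 8.1 − 4.7 + 11.3 + 8.5) / 7 = 6.5571%
Σ(R_i − R̄_i)(R_m − R̄_m) = 129.6543  ⇒  Cov = 129.6543 / 6 = 21.6091
Σ(R_m − R̄_m)² = 206.6371  ⇒  Var(R_m) = 206.6371 / 6 = 34.4395
β = Cov / Var(R_m) = 21.6091 / 34.4395 = 0.6275
MRP = 9.79% − 3.80% = 5.99%
E(R) = R_f + β × MRP = 3.80% + 0.6275 × 5.99% = 7.56%

7.56%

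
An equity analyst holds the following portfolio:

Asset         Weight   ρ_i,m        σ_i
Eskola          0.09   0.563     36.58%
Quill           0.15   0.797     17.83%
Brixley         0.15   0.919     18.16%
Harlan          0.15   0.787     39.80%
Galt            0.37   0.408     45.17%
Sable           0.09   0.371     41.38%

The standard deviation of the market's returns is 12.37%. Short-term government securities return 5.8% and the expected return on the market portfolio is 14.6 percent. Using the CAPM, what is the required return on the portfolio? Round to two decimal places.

19.59%

β_Eskola = 0.563 × 36.58% / 12.37% = 1.6649
β_Quill = 0.797 × 17.83% / 12.37% = 1.1488
β_Brixley = 0.919 × 18.16% / 12.37% = 1.3492
β_Harlan = 0.787 × 39.80% / 12.37% = 2.5321
β_Galt = 0.408 × 45.17% / 12.37% = 1.4898
β_Sable = 0.371 × 41.38% / 12.37% = 1.2411
β_P = Σ w_i β_i = 0.09×1.6649 + 0.15×1.1488 + 0.15×1.3492 + 0.15×2.5321 + 0.37×1.4898 + 0.09×1.2411 = 1.5673
MRP = 14.6% − 5.8% = 8.80%
E(R_P) = R_f + β_P × MRP = 5.8% + 1.5673 × 8.8% = 19.59%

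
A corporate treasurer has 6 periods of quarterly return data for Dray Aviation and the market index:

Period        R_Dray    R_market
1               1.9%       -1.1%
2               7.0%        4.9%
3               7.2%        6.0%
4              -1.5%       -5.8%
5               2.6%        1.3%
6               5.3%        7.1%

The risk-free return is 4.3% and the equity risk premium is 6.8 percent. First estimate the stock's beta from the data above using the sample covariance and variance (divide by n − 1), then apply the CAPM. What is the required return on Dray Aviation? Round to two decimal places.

8.71%

Mean R_i = (1.9 + 7.0 + 7.2 − 1.5 + 2.6 + 5.3) / 6 = 3.7500%
Mean R_m = (-1.1 + 4.9 + 6.0 − 5.8 + 1.3 + 7.1) / 6 = 2.0667%
Σ(R_i − R̄_i)(R_m − R̄_m) = 78.6200  ⇒  Cov = 78.6200 / 5 = 15.7240
Σ(R_m − R̄_m)² = 121.3333  ⇒  Var(R_m) = 121.3333 / 5 = 24.2667
β = Cov / Var(R_m) = 15.7240 / 24.2667 = 0.6480
E(R) = R_f + β × MRP = 4.3% + 0.6480 × 6.8% = 8.71%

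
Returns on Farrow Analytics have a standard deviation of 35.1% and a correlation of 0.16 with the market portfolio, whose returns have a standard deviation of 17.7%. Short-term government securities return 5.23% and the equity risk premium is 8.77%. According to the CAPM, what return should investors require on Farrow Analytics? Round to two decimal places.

8.01%

β = ρ × σ_i / σ_m = 0.16 × 35.1% / 17.7% = 0.3173
E(R) = 5.23% + 0.3173 × 8.77% = 8.01%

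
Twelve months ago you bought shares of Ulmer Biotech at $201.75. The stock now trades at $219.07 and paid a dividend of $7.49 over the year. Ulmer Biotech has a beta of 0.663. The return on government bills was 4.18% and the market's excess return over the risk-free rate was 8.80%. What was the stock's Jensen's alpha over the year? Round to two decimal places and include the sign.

+2.28%

Realised HPR = (P1 + D1 − P0) / P0 = (219.07 + 7.49 − 201.75) / 201.75 = 24.81 / 201.75 = 12.2974%
CAPM required = R_f + β·MRP = 4.18% + 0.663 × 8.80% = 10.01440%
α = realised − required = 12.2974% − 10.01440% = +2.28%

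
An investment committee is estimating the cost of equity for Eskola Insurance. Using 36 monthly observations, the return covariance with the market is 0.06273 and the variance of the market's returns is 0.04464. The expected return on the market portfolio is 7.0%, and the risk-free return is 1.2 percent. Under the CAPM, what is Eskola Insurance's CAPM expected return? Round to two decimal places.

β = Cov(R_i, R_m) / Var(R_m) = 0.06273 / 0.04464 = 1.4052
MRP = 7.0% − 1.2% = 5.80%
E(R) = R_f + β × MRP = 1.2% + 1.4052 × 5.8% = 9.35%

9.35%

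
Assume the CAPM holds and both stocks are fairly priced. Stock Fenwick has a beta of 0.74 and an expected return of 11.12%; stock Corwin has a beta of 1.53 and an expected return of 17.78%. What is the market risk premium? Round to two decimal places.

8.43%

Both satisfy E(R) = R_f + β·MRP, so the slope of the SML is
MRP = (17.78% − 11.12%) / (1.53 − 0.74) = 6.66% / 0.79 = 8.4304%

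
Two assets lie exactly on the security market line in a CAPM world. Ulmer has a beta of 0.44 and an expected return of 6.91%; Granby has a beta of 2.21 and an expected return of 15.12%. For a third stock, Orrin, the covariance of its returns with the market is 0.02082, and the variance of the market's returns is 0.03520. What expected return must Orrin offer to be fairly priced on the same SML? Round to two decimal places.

7.61%

MRP = (15.12% − 6.91%) / (2.21 − 0.44) = 4.6384%
R_f = 6.91% − 0.44 × 4.6384% = 4.8691%
β_Orrin = Cov / Var(R_m) = 0.02082 / 0.03520 = 0.5915
E(R_Orrin) = R_f + β × MRP = 4.8691% + 0.5915 × 4.6384% = 7.61%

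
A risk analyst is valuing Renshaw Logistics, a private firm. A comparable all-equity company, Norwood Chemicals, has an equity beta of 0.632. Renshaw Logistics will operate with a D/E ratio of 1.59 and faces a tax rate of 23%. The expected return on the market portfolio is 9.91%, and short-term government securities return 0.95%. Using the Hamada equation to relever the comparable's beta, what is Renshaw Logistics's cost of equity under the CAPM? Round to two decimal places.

β_L = β_U × [1 + (1 − t)(D/E)] = 0.632 × [1 + (1 − 0.23) × 1.59]
    = 0.632 × [1 + 0.77 × 1.59] = 0.632 × 2.2243 = 1.4058
MRP = 9.91% − 0.95% = 8.96%
E(R) = R_f + β_L × MRP = 0.95% + 1.4058 × 8.96% = 13.55%

13.55%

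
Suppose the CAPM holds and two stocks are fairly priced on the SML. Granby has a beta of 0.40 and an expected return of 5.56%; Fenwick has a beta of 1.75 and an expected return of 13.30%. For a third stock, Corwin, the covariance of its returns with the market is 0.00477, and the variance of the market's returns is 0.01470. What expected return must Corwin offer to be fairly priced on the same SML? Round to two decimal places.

5.13%

MRP = (13.30% − 5.56%) / (1.75 − 0.40) = 5.7333%
R_f = 5.56% − 0.40 × 5.7333% = 3.2667%
β_Corwin = Cov / Var(R_m) = 0.00477 / 0.01470 = 0.3245
E(R_Corwin) = R_f + β × MRP = 3.2667% + 0.3245 × 5.7333% = 5.13%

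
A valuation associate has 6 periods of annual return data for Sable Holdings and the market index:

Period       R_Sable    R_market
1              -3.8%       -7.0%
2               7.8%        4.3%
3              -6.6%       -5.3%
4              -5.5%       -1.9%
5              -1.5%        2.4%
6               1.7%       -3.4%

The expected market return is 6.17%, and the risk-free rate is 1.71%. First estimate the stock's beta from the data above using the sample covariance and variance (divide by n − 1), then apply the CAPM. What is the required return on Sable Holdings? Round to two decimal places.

5.48%

Mean R_i = (-3.8 + 7.8 − 6.6 − 5.5 − 1.5 + 1.7) / 6 = -1.3167%
Mean R_m = (-7.0 + 4.3 − 5.3 − 1.9 + 2.4 − 3.4) / 6 = -1.8167%
Σ(R_i − R̄_i)(R_m − R̄_m) = 81.8383  ⇒  Cov = 81.8383 / 5 = 16.3677
Σ(R_m − R̄_m)² = 96.7083  ⇒  Var(R_m) = 96.7083 / 5 = 19.3417
β = Cov / Var(R_m) = 16.3677 / 19.3417 = 0.8462
MRP = 6.17% − 1.71% = 4.46%
E(R) = R_f + β × MRP = 1.71% + 0.8462 × 4.46% = 5.48%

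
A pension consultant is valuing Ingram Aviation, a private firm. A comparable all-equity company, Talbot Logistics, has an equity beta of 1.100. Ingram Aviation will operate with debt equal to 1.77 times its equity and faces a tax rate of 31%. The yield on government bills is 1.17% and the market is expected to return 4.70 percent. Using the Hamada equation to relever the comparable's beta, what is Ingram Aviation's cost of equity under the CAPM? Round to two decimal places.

9.80%

β_L = β_U × [1 + (1 − t)(D/E)] = 1.100 × [1 + (1 − 0.31) × 1.77]
    = 1.100 × [1 + 0.69 × 1.77] = 1.100 × 2.2213 = 2.4434
MRP = 4.70% − 1.17% = 3.53%
E(R) = R_f + β_L × MRP = 1.17% + 2.4434 × 3.53% = 9.80%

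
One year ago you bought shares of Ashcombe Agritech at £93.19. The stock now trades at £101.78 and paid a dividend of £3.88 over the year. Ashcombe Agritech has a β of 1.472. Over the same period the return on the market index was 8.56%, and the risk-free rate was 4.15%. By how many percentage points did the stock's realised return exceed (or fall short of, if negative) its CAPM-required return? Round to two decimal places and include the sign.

+2.74%

Realised HPR = (P1 + D1 − P0) / P0 = (101.78 + 3.88 − 93.19) / 93.19 = 12.47 / 93.19 = 13.3813%
MRP = 8.56% − 4.15% = 4.41%
CAPM required = R_f + β·MRP = 4.15% + 1.472 × 4.41% = 10.64152%
α = realised − required = 13.3813% − 10.64152% = +2.74%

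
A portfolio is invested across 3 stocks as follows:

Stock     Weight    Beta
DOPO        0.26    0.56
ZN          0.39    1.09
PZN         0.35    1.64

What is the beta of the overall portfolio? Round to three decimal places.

1.145

β_P = Σ w_i β_i = 0.26×0.56 + 0.39×1.09 + 0.35×1.64 = 1.1447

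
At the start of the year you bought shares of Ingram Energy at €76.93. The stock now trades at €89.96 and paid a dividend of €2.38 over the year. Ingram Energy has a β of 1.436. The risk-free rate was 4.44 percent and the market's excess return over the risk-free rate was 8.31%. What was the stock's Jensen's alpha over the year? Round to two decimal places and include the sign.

Realised HPR = (P1 + D1 − P0) / P0 = (89.96 + 2.38 − 76.93) / 76.93 = 15.41 / 76.93 = 20.0312%
CAPM required = R_f + β·MRP = 4.44% + 1.436 × 8.31% = 16.37316%
α = realised − required = 20.0312% − 16.37316% = +3.66%

+3.66%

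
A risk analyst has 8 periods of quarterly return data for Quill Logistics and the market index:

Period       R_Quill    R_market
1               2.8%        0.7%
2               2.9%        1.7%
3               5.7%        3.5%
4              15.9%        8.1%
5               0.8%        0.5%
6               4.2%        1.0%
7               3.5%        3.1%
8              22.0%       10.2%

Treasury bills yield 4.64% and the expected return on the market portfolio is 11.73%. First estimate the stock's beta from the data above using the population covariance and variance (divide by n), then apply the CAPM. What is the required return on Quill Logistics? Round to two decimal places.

19.01%

Mean R_i = (2.8 + 2.9 + 5.7 + 15.9 + 0.8 + 4.2 + 3.5 + 22.0) / 8 = 7.2250%
Mean R_m = (0.7 + 1.7 + 3.5 + 8.1 + 0.5 + 1.0 + 3.1 + 10.2) / 8 = 3.6000%
Σ(R_i − R̄_i)(R_m − R̄_m) = 187.4000  ⇒  Cov = 187.4000 / 8 = 23.4250
Σ(R_m − R̄_m)² = 92.4600  ⇒  Var(R_m) = 92.4600 / 8 = 11.5575
β = Cov / Var(R_m) = 23.4250 / 11.5575 = 2.0268
MRP = 11.73% − 4.64% = 7.09%
E(R) = R_f + β × MRP = 4.64% + 2.0268 × 7.09% = 19.01%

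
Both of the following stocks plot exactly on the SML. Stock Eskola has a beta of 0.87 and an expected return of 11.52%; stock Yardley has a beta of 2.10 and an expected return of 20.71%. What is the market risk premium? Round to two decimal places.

Both satisfy E(R) = R_f + β·MRP, so the slope of the SML is
MRP = (20.71% − 11.52%) / (2.10 − 0.87) = 9.19% / 1.23 = 7.4715%

7.47%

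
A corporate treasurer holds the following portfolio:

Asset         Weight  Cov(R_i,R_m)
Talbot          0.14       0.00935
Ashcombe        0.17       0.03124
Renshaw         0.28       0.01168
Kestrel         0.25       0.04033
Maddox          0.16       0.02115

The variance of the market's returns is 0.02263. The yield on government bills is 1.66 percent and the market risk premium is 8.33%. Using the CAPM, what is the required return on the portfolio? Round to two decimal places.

10.26%

β_Talbot = 0.00935 / 0.02263 = 0.4132
β_Ashcombe = 0.03124 / 0.02263 = 1.3805
β_Renshaw = 0.01168 / 0.02263 = 0.5161
β_Kestrel = 0.04033 / 0.02263 = 1.7821
β_Maddox = 0.02115 / 0.02263 = 0.9346
β_P = Σ w_i β_i = 0.14×0.4132 + 0.17×1.3805 + 0.28×0.5161 + 0.25×1.7821 + 0.16×0.9346 = 1.0321
E(R_P) = R_f + β_P × MRP = 1.66% + 1.0321 × 8.33% = 10.26%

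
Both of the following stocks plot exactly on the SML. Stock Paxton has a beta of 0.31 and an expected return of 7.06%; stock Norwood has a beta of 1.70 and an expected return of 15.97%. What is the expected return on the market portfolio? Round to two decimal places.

Both satisfy E(R) = R_f + β·MRP, so the slope of the SML is
MRP = (15.97% − 7.06%) / (1.70 − 0.31) = 8.91% / 1.39 = 6.4101%
R_f = E(R_Paxton) − β_Paxton·MRP = 7.06% − 0.31 × 6.4101% = 5.0729%
E(R_m) = R_f + MRP = 5.0729% + 6.4101% = 11.48%

11.48%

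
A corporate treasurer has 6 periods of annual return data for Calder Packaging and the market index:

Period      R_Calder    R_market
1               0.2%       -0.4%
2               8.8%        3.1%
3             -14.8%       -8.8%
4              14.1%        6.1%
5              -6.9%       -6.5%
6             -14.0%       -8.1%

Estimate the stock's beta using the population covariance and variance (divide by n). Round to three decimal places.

1.886

Mean R_i = (0.2 + 8.8 − 14.8 + 14.1 − 6.9 − 14.0) / 6 = -2.1000%
Mean R_m = (-0.4 + 3.1 − 8.8 + 6.1 − 6.5 − 8.1) / 6 = -2.4333%
Σ(R_i − R̄_i)(R_m − R̄_m) = 371.0400  ⇒  Cov = 371.0400 / 6 = 61.8400
Σ(R_m − R̄_m)² = 196.7533  ⇒  Var(R_m) = 196.7533 / 6 = 32.7922
β = Cov / Var(R_m) = 61.8400 / 32.7922 = 1.8858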